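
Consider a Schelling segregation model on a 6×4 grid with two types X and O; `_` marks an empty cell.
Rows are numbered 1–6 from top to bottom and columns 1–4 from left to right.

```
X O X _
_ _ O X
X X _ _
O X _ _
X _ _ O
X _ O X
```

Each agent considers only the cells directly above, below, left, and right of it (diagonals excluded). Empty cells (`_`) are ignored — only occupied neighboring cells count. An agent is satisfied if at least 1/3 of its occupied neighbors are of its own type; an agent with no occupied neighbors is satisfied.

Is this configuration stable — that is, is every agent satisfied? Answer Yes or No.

(1,1)X 0/1 ✗
(1,2)O 0/2 ✗
(1,3)X 0/2 ✗
(2,3)O 0/2 ✗
(2,4)X 0/1 ✗
(3,1)X 1/2 ✓
(3,2)X 2/2 ✓
(4,1)O 0/3 ✗
(4,2)X 1/2 ✓
(5,1)X 1/2 ✓
(5,4)O 0/1 ✗
(6,1)X 1/1 ✓
(6,3)O 0/1 ✗
(6,4)X 0/2 ✗
For instance (1,1) has only 0/1 same-type neighbors, below 1/3.

No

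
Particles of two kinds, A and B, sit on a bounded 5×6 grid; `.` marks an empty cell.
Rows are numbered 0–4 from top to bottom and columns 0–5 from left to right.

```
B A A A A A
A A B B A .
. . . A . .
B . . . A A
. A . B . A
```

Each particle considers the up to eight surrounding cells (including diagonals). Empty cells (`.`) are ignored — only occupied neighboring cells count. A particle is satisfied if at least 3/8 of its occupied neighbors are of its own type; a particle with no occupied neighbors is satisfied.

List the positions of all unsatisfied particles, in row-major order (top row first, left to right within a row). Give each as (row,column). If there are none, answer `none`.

Row 0: (0,0)B 0/3 not · (0,1)A 3/5 satisfied · (0,2)A 3/5 satisfied · (0,3)A 3/5 satisfied · (0,4)A 3/4 satisfied · (0,5)A 2/2 satisfied
Row 1: (1,0)A 2/3 satisfied · (1,1)A 3/5 satisfied · (1,2)B 1/6 not · (1,3)B 1/6 not · (1,4)A 4/5 satisfied
Row 2: (2,3)A 2/4 satisfied
Row 3: (3,0)B 0/1 not · (3,4)A 3/4 satisfied · (3,5)A 2/2 satisfied
Row 4: (4,1)A 0/1 not · (4,3)B 0/1 not · (4,5)A 2/2 satisfied

(0,0), (1,2), (1,3), (3,0), (4,1), (4,3)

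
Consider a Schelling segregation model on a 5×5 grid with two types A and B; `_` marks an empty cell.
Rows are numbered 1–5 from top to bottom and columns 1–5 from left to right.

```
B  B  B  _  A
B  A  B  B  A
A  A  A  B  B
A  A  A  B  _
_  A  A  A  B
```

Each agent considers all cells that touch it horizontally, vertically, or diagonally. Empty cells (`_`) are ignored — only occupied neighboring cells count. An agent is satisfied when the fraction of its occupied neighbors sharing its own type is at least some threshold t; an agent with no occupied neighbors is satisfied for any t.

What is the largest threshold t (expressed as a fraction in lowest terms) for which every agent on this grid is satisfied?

Row 1: (1,1)B 2/3 · (1,2)B 4/5 · (1,3)B 3/4 · (1,5)A 1/2
Row 2: (2,1)B 2/5 · (2,2)A 3/8 · (2,3)B 4/7 · (2,4)B 4/7 · (2,5)A 1/4
Row 3: (3,1)A 4/5 · (3,2)A 6/8 · (3,3)A 4/8 · (3,4)B 4/7 · (3,5)B 3/4
Row 4: (4,1)A 4/4 · (4,2)A 7/7 · (4,3)A 6/8 · (4,4)B 3/7
Row 5: (5,2)A 4/4 · (5,3)A 4/5 · (5,4)A 2/4 · (5,5)B 1/2
The smallest same-type fraction is 1/4 at (2,5), which reduces to 1/4. Any threshold above that leaves this agent unsatisfied.

1/4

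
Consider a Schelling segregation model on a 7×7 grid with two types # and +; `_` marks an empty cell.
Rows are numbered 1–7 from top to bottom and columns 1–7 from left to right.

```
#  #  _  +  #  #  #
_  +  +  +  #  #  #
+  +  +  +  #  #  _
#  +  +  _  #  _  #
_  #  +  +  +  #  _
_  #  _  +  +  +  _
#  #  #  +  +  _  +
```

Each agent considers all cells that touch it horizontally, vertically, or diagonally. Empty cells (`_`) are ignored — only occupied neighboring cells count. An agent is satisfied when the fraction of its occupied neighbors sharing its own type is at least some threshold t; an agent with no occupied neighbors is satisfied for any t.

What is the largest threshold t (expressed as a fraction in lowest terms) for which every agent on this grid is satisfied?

Row 1: (1,1)# 1/2 · (1,2)# 1/3 · (1,4)+ 2/4 · (1,5)# 3/5 · (1,6)# 5/5 · (1,7)# 3/3
Row 2: (2,2)+ 4/6 · (2,3)+ 6/7 · (2,4)+ 4/7 · (2,5)# 5/8 · (2,6)# 7/7 · (2,7)# 4/4
Row 3: (3,1)+ 3/4 · (3,2)+ 6/7 · (3,3)+ 7/7 · (3,4)+ 4/7 · (3,5)# 4/6 · (3,6)# 6/6
Row 4: (4,1)# 1/4 · (4,2)+ 5/7 · (4,3)+ 6/7 · (4,5)# 3/6 · (4,7)# 2/2
Row 5: (5,2)# 2/5 · (5,3)+ 4/6 · (5,4)+ 5/6 · (5,5)+ 4/6 · (5,6)# 2/5
Row 6: (6,2)# 4/5 · (6,4)+ 6/7 · (6,5)+ 6/7 · (6,6)+ 4/5
Row 7: (7,1)# 2/2 · (7,2)# 3/3 · (7,3)# 2/4 · (7,4)+ 3/4 · (7,5)+ 4/4 · (7,7)+ 1/1
The smallest same-type fraction is 1/4 at (4,1), which reduces to 1/4. Any threshold above that leaves this agent unsatisfied.

1/4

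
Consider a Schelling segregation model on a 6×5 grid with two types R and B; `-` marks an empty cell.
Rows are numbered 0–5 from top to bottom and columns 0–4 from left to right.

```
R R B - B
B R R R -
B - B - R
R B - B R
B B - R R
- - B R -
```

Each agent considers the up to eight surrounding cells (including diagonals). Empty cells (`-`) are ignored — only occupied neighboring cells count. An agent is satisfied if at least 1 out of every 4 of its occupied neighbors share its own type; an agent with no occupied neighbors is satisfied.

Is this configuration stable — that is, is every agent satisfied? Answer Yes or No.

No

(0,0)R 2/3 ok
(0,1)R 3/5 ok
(0,2)B 0/4 unhappy
(0,4)B 0/1 unhappy
(1,0)B 1/4 ok
(1,1)R 3/7 ok
(1,2)R 3/5 ok
(1,3)R 2/5 ok
(2,0)B 2/4 ok
(2,2)B 2/5 ok
(2,4)R 2/3 ok
(3,0)R 0/4 unhappy
(3,1)B 4/5 ok
(3,3)B 1/5 unhappy
(3,4)R 3/4 ok
(4,0)B 2/3 ok
(4,1)B 3/4 ok
(4,3)R 3/5 ok
(4,4)R 3/4 ok
(5,2)B 1/3 ok
(5,3)R 2/3 ok
For instance (0,2) has only 0/4 same-type neighbors, below 1/4.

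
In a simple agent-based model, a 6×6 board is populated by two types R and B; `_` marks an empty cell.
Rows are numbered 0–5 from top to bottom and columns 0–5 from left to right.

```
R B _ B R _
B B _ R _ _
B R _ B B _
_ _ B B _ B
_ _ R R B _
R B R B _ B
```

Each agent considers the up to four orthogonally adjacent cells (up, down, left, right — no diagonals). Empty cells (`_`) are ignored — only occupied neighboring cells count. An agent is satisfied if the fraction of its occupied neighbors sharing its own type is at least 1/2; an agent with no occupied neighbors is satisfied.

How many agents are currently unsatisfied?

11

(0,0)R 0/2 not
(0,1)B 1/2 satisfied
(0,3)B 0/2 not
(0,4)R 0/1 not
(1,0)B 2/3 satisfied
(1,1)B 2/3 satisfied
(1,3)R 0/2 not
(2,0)B 1/2 satisfied
(2,1)R 0/2 not
(2,3)B 2/3 satisfied
(2,4)B 1/1 satisfied
(3,2)B 1/2 satisfied
(3,3)B 2/3 satisfied
(3,5)B 0/0 satisfied
(4,2)R 2/3 satisfied
(4,3)R 1/4 not
(4,4)B 0/1 not
(5,0)R 0/1 not
(5,1)B 0/2 not
(5,2)R 1/3 not
(5,3)B 0/2 not
(5,5)B 0/0 satisfied
Unsatisfied: (0,0), (0,3), (0,4), (1,3), (2,1), (4,3), (4,4), (5,0), (5,1), (5,2), (5,3) — 11 in total.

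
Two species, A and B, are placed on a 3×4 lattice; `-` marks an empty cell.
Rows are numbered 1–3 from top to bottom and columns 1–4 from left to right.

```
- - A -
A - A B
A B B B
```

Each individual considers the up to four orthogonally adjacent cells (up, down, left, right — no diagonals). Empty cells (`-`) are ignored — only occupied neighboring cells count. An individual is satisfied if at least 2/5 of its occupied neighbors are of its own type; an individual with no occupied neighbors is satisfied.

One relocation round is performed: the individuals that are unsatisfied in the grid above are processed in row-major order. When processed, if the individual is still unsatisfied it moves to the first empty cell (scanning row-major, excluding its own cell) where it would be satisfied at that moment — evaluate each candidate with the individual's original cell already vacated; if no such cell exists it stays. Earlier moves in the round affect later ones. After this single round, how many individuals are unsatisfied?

0

Initially unsatisfied (in order): (2,3).
  (2,3) → (1,1).
Resulting grid:
A - A -
A - - B
A B B B
All satisfied now.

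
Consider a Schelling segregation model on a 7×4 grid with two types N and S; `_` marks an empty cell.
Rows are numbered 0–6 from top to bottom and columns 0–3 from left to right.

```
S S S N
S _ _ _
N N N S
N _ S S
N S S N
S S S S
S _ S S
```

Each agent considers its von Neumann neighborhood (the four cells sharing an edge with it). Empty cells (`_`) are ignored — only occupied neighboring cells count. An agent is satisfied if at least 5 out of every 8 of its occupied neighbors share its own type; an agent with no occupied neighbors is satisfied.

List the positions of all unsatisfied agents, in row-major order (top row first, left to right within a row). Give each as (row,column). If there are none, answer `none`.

Row 0: (0,0)S 2/2 satisfied · (0,1)S 2/2 satisfied · (0,2)S 1/2 not · (0,3)N 0/1 not
Row 1: (1,0)S 1/2 not
Row 2: (2,0)N 2/3 satisfied · (2,1)N 2/2 satisfied · (2,2)N 1/3 not · (2,3)S 1/2 not
Row 3: (3,0)N 2/2 satisfied · (3,2)S 2/3 satisfied · (3,3)S 2/3 satisfied
Row 4: (4,0)N 1/3 not · (4,1)S 2/3 satisfied · (4,2)S 3/4 satisfied · (4,3)N 0/3 not
Row 5: (5,0)S 2/3 satisfied · (5,1)S 3/3 satisfied · (5,2)S 4/4 satisfied · (5,3)S 2/3 satisfied
Row 6: (6,0)S 1/1 satisfied · (6,2)S 2/2 satisfied · (6,3)S 2/2 satisfied

(0,2), (0,3), (1,0), (2,2), (2,3), (4,0), (4,3)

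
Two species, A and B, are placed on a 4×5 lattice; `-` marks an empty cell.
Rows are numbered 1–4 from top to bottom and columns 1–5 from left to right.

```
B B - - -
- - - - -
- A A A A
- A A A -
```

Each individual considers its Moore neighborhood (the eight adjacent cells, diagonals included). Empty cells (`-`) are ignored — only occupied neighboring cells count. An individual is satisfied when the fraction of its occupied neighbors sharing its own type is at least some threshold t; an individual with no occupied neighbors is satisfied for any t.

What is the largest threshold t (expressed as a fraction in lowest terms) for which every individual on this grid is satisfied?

(1,1)B 1/1
(1,2)B 1/1
(3,2)A 3/3
(3,3)A 5/5
(3,4)A 4/4
(3,5)A 2/2
(4,2)A 3/3
(4,3)A 5/5
(4,4)A 4/4
The smallest same-type fraction is 1/1 at (1,1), which reduces to 1/1. Any threshold above that leaves this individual unsatisfied.

1/1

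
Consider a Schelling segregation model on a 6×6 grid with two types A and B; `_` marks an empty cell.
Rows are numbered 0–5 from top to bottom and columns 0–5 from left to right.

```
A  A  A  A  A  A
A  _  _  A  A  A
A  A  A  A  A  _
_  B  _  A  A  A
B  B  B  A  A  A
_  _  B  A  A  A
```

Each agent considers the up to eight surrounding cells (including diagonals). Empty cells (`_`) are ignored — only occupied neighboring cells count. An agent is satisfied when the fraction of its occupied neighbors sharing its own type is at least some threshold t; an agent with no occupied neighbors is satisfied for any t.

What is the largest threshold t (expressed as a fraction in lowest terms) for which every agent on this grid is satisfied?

Row 0: (0,0)A 2/2 · (0,1)A 3/3 · (0,2)A 3/3 · (0,3)A 4/4 · (0,4)A 5/5 · (0,5)A 3/3
Row 1: (1,0)A 4/4 · (1,3)A 7/7 · (1,4)A 7/7 · (1,5)A 4/4
Row 2: (2,0)A 2/3 · (2,1)A 3/4 · (2,2)A 4/5 · (2,3)A 6/6 · (2,4)A 7/7
Row 3: (3,1)B 3/6 · (3,3)A 6/7 · (3,4)A 7/7 · (3,5)A 4/4
Row 4: (4,0)B 2/2 · (4,1)B 4/4 · (4,2)B 3/6 · (4,3)A 5/7 · (4,4)A 8/8 · (4,5)A 5/5
Row 5: (5,2)B 2/4 · (5,3)A 3/5 · (5,4)A 5/5 · (5,5)A 3/3
The smallest same-type fraction is 3/6 at (3,1), which reduces to 1/2. Any threshold above that leaves this agent unsatisfied.

1/2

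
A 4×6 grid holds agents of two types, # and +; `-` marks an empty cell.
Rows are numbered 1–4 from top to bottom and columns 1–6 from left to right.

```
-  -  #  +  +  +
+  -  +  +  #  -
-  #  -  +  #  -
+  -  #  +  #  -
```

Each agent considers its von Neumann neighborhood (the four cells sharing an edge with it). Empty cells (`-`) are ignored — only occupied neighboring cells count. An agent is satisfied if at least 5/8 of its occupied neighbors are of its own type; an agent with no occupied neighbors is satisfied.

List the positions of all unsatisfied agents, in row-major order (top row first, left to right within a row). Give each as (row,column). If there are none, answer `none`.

(1,3)# 0/2 not
(1,4)+ 2/3 satisfied
(1,5)+ 2/3 satisfied
(1,6)+ 1/1 satisfied
(2,1)+ 0/0 satisfied
(2,3)+ 1/2 not
(2,4)+ 3/4 satisfied
(2,5)# 1/3 not
(3,2)# 0/0 satisfied
(3,4)+ 2/3 satisfied
(3,5)# 2/3 satisfied
(4,1)+ 0/0 satisfied
(4,3)# 0/1 not
(4,4)+ 1/3 not
(4,5)# 1/2 not

(1,3), (2,3), (2,5), (4,3), (4,4), (4,5)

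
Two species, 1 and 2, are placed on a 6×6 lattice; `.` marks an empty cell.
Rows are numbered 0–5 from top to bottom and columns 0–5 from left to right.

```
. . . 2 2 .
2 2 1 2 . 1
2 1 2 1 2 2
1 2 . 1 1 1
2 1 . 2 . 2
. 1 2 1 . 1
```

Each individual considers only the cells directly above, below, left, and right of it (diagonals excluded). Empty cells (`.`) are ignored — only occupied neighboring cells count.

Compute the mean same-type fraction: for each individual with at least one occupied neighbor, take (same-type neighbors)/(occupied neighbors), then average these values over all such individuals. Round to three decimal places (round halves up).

(0,3)2 2/2
(0,4)2 1/1
(1,0)2 2/2
(1,1)2 1/3
(1,2)1 0/3
(1,3)2 1/3
(1,5)1 0/1
(2,0)2 1/3
(2,1)1 0/4
(2,2)2 0/3
(2,3)1 1/4
(2,4)2 1/3
(2,5)2 1/3
(3,0)1 0/3
(3,1)2 0/3
(3,3)1 2/3
(3,4)1 2/3
(3,5)1 1/3
(4,0)2 0/2
(4,1)1 1/3
(4,3)2 0/2
(4,5)2 0/2
(5,1)1 1/2
(5,2)2 0/2
(5,3)1 0/2
(5,5)1 0/1
Sum over 26 individuals: 2/2 + 1/1 + 2/2 + 1/3 + 0/3 + 1/3 + 0/1 + 1/3 + 0/4 + 0/3 + 1/4 + 1/3 + 1/3 + 0/3 + 0/3 + 2/3 + 2/3 + 1/3 + 0/2 + 1/3 + 0/2 + 0/2 + 1/2 + 0/2 + 0/2 + 0/1 = 89/12; mean = 89/12 ÷ 26 = 89/312 = 0.285256… → 0.285.

0.285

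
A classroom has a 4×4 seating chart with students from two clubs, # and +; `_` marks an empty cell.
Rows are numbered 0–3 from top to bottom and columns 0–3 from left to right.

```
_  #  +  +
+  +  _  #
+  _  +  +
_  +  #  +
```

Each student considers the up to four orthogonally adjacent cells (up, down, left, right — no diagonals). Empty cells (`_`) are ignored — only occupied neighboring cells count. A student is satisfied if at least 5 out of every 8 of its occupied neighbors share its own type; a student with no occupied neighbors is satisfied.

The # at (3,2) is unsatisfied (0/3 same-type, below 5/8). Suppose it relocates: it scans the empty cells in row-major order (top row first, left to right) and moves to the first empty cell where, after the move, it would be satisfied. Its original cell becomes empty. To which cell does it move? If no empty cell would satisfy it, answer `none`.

none

Vacating (3,2). Empty cells in order:
  (0,0): 1/2 same-type → still unsatisfied.
  (1,2): 1/4 same-type → still unsatisfied.
  (2,1): 0/4 same-type → still unsatisfied.
  (3,0): 0/2 same-type → still unsatisfied.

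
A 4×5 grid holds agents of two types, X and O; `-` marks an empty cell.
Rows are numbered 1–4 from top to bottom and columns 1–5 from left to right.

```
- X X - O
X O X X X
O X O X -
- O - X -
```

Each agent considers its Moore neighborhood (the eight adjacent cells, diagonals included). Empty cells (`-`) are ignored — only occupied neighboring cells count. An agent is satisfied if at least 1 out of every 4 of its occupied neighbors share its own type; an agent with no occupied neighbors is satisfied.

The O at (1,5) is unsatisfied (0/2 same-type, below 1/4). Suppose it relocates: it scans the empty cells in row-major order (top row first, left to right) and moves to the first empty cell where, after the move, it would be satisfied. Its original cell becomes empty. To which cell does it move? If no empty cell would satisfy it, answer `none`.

Vacating (1,5). Empty cells in order:
  (1,1): 1/3 same-type → satisfied — stop here.

(1,1)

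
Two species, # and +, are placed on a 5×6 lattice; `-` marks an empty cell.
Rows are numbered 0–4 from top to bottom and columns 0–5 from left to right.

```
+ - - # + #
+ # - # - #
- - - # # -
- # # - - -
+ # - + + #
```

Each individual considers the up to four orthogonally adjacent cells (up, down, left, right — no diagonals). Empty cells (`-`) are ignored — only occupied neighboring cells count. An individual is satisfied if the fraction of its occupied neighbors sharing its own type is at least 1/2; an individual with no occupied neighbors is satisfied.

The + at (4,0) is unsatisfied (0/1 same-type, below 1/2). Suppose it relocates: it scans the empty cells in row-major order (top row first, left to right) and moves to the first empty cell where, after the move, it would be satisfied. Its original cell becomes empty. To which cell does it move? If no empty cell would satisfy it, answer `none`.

(0,1)

Vacating (4,0). Empty cells in order:
  (0,1): 1/2 same-type → satisfied — stop here.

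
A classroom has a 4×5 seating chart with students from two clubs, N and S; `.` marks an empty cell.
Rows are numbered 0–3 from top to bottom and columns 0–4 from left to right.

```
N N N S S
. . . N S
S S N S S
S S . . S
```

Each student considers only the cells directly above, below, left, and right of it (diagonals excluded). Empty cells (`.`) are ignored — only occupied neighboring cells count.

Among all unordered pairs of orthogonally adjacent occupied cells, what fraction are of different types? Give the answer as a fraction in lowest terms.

6/17

Scan each occupied cell's neighbors to the right and below so each pair is counted once.
From row 0: 2 unlike of 6 pairs (running 2/6).
From row 1: 2 unlike of 3 pairs (running 4/9).
From row 2: 2 unlike of 7 pairs (running 6/16).
From row 3: 0 unlike of 1 pairs (running 6/17).
Total adjacent occupied pairs: 17; unlike-type pairs: 6.
6/17 is already in lowest terms.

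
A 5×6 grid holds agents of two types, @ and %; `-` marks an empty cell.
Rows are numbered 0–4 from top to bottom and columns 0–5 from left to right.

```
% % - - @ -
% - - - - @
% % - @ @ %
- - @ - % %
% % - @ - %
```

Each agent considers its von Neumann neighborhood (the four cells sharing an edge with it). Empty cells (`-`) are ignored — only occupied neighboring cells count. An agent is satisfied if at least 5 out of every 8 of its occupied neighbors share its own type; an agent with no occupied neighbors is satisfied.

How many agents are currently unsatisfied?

(0,0)% 2/2 ✓
(0,1)% 1/1 ✓
(0,4)@ 0/0 ✓
(1,0)% 2/2 ✓
(1,5)@ 0/1 ✗
(2,0)% 2/2 ✓
(2,1)% 1/1 ✓
(2,3)@ 1/1 ✓
(2,4)@ 1/3 ✗
(2,5)% 1/3 ✗
(3,2)@ 0/0 ✓
(3,4)% 1/2 ✗
(3,5)% 3/3 ✓
(4,0)% 1/1 ✓
(4,1)% 1/1 ✓
(4,3)@ 0/0 ✓
(4,5)% 1/1 ✓
Unsatisfied: (1,5), (2,4), (2,5), (3,4) — 4 in total.

4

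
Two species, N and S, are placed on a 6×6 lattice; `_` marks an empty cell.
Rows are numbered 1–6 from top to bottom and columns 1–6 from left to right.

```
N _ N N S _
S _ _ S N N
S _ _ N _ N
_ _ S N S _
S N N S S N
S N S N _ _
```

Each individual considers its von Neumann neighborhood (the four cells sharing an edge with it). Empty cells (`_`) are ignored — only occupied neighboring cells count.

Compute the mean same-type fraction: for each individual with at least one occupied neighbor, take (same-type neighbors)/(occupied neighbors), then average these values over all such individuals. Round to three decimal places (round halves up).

0.399

Row 1: (1,1)N 0/1 · (1,3)N 1/1 · (1,4)N 1/3 · (1,5)S 0/2
Row 2: (2,1)S 1/2 · (2,4)S 0/3 · (2,5)N 1/3 · (2,6)N 2/2
Row 3: (3,1)S 1/1 · (3,4)N 1/2 · (3,6)N 1/1
Row 4: (4,3)S 0/2 · (4,4)N 1/4 · (4,5)S 1/2
Row 5: (5,1)S 1/2 · (5,2)N 2/3 · (5,3)N 1/4 · (5,4)S 1/4 · (5,5)S 2/3 · (5,6)N 0/1
Row 6: (6,1)S 1/2 · (6,2)N 1/3 · (6,3)S 0/3 · (6,4)N 0/2
Sum over 24 individuals: 0/1 + 1/1 + 1/3 + 0/2 + 1/2 + 0/3 + 1/3 + 2/2 + 1/1 + 1/2 + 1/1 + 0/2 + 1/4 + 1/2 + 1/2 + 2/3 + 1/4 + 1/4 + 2/3 + 0/1 + 1/2 + 1/3 + 0/3 + 0/2 = 115/12; mean = 115/12 ÷ 24 = 115/288 = 0.399305… → 0.399.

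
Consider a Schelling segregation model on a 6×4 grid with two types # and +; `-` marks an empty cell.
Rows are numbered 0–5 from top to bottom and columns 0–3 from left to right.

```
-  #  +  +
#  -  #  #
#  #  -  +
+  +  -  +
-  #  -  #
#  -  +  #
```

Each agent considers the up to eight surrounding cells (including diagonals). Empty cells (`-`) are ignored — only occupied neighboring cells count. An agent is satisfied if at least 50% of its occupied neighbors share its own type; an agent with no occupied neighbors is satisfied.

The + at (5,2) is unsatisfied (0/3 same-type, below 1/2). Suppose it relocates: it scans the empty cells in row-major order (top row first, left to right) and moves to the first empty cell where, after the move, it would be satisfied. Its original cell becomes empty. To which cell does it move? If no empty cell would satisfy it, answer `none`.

(2,2)

Vacating (5,2). Empty cells in order:
  (0,0): 0/2 same-type → still unsatisfied.
  (1,1): 1/6 same-type → still unsatisfied.
  (2,2): 3/6 same-type → satisfied — stop here.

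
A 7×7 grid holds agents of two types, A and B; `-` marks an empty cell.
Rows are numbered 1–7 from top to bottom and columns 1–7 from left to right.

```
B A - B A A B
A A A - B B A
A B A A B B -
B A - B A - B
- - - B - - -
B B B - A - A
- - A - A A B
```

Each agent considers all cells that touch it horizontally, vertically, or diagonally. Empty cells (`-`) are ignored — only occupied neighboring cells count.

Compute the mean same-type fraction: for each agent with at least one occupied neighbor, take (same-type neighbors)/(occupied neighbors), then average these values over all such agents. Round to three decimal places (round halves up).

(1,1)B 0/3
(1,2)A 3/4
(1,4)B 1/3
(1,5)A 1/4
(1,6)A 2/5
(1,7)B 1/3
(2,1)A 3/5
(2,2)A 5/7
(2,3)A 4/6
(2,5)B 4/7
(2,6)B 4/7
(2,7)A 1/4
(3,1)A 3/5
(3,2)B 1/7
(3,3)A 4/6
(3,4)A 3/6
(3,5)B 4/6
(3,6)B 4/6
(4,1)B 1/3
(4,2)A 2/4
(4,4)B 2/5
(4,5)A 1/5
(4,7)B 1/1
(5,4)B 2/4
(6,1)B 1/1
(6,2)B 2/3
(6,3)B 2/3
(6,5)A 2/3
(6,7)A 1/2
(7,3)A 0/2
(7,5)A 2/2
(7,6)A 3/4
(7,7)B 0/2
Sum over 33 agents: 0/3 + 3/4 + 1/3 + 1/4 + 2/5 + 1/3 + 3/5 + 5/7 + 4/6 + 4/7 + 4/7 + 1/4 + 3/5 + 1/7 + 4/6 + 3/6 + 4/6 + 4/6 + 1/3 + 2/4 + 2/5 + 1/5 + 1/1 + 2/4 + 1/1 + 2/3 + 2/3 + 2/3 + 1/2 + 0/2 + 2/2 + 3/4 + 0/2 = 253/15; mean = 253/15 ÷ 33 = 23/45 = 0.511111… → 0.511.

0.511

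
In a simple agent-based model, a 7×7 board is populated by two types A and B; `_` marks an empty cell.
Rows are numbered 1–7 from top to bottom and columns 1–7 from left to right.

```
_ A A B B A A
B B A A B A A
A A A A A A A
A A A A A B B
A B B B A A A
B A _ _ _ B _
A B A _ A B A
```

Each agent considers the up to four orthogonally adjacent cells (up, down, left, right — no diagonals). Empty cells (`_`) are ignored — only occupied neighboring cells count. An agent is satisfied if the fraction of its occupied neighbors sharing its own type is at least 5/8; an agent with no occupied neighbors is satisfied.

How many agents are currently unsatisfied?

22

(1,2)A 1/2 not
(1,3)A 2/3 satisfied
(1,4)B 1/3 not
(1,5)B 2/3 satisfied
(1,6)A 2/3 satisfied
(1,7)A 2/2 satisfied
(2,1)B 1/2 not
(2,2)B 1/4 not
(2,3)A 3/4 satisfied
(2,4)A 2/4 not
(2,5)B 1/4 not
(2,6)A 3/4 satisfied
(2,7)A 3/3 satisfied
(3,1)A 2/3 satisfied
(3,2)A 3/4 satisfied
(3,3)A 4/4 satisfied
(3,4)A 4/4 satisfied
(3,5)A 3/4 satisfied
(3,6)A 3/4 satisfied
(3,7)A 2/3 satisfied
(4,1)A 3/3 satisfied
(4,2)A 3/4 satisfied
(4,3)A 3/4 satisfied
(4,4)A 3/4 satisfied
(4,5)A 3/4 satisfied
(4,6)B 1/4 not
(4,7)B 1/3 not
(5,1)A 1/3 not
(5,2)B 1/4 not
(5,3)B 2/3 satisfied
(5,4)B 1/3 not
(5,5)A 2/3 satisfied
(5,6)A 2/4 not
(5,7)A 1/2 not
(6,1)B 0/3 not
(6,2)A 0/3 not
(6,6)B 1/2 not
(7,1)A 0/2 not
(7,2)B 0/3 not
(7,3)A 0/1 not
(7,5)A 0/1 not
(7,6)B 1/3 not
(7,7)A 0/1 not
Unsatisfied: (1,2), (1,4), (2,1), (2,2), (2,4), (2,5), (4,6), (4,7), (5,1), (5,2), (5,4), (5,6), (5,7), (6,1), (6,2), (6,6), (7,1), (7,2), (7,3), (7,5), (7,6), (7,7) — 22 in total.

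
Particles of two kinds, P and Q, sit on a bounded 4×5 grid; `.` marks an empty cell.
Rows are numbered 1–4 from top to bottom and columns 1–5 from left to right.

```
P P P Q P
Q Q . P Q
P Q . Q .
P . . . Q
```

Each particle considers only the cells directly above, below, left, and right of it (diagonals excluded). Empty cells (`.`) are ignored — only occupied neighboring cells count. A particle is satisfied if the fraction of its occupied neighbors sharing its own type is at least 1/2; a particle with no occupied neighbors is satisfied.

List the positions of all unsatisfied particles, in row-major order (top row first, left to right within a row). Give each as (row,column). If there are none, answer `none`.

(1,1)P 1/2 ok
(1,2)P 2/3 ok
(1,3)P 1/2 ok
(1,4)Q 0/3 unhappy
(1,5)P 0/2 unhappy
(2,1)Q 1/3 unhappy
(2,2)Q 2/3 ok
(2,4)P 0/3 unhappy
(2,5)Q 0/2 unhappy
(3,1)P 1/3 unhappy
(3,2)Q 1/2 ok
(3,4)Q 0/1 unhappy
(4,1)P 1/1 ok
(4,5)Q 0/0 ok

(1,4), (1,5), (2,1), (2,4), (2,5), (3,1), (3,4)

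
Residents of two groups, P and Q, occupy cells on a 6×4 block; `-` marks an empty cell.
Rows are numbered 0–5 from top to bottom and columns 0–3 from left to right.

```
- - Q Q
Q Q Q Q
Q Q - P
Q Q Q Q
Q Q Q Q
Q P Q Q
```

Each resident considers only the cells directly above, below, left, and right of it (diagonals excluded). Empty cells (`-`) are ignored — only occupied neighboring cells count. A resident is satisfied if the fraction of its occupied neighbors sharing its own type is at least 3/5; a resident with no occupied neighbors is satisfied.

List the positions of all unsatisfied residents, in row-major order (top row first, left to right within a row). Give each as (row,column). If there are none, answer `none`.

Row 0: (0,2)Q 2/2 satisfied · (0,3)Q 2/2 satisfied
Row 1: (1,0)Q 2/2 satisfied · (1,1)Q 3/3 satisfied · (1,2)Q 3/3 satisfied · (1,3)Q 2/3 satisfied
Row 2: (2,0)Q 3/3 satisfied · (2,1)Q 3/3 satisfied · (2,3)P 0/2 not
Row 3: (3,0)Q 3/3 satisfied · (3,1)Q 4/4 satisfied · (3,2)Q 3/3 satisfied · (3,3)Q 2/3 satisfied
Row 4: (4,0)Q 3/3 satisfied · (4,1)Q 3/4 satisfied · (4,2)Q 4/4 satisfied · (4,3)Q 3/3 satisfied
Row 5: (5,0)Q 1/2 not · (5,1)P 0/3 not · (5,2)Q 2/3 satisfied · (5,3)Q 2/2 satisfied

(2,3), (5,0), (5,1)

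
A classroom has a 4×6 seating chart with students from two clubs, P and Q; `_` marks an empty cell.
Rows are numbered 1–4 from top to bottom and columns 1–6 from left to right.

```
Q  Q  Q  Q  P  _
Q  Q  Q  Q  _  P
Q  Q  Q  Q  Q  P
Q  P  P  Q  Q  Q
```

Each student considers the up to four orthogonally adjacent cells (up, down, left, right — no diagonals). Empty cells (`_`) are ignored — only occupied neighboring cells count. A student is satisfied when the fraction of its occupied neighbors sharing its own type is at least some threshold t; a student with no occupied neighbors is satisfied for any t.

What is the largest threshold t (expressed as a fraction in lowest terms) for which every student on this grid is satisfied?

Row 1: (1,1)Q 2/2 · (1,2)Q 3/3 · (1,3)Q 3/3 · (1,4)Q 2/3 · (1,5)P 0/1
Row 2: (2,1)Q 3/3 · (2,2)Q 4/4 · (2,3)Q 4/4 · (2,4)Q 3/3 · (2,6)P 1/1
Row 3: (3,1)Q 3/3 · (3,2)Q 3/4 · (3,3)Q 3/4 · (3,4)Q 4/4 · (3,5)Q 2/3 · (3,6)P 1/3
Row 4: (4,1)Q 1/2 · (4,2)P 1/3 · (4,3)P 1/3 · (4,4)Q 2/3 · (4,5)Q 3/3 · (4,6)Q 1/2
The smallest same-type fraction is 0/1 at (1,5), which reduces to 0/1. Any threshold above that leaves this student unsatisfied.

0/1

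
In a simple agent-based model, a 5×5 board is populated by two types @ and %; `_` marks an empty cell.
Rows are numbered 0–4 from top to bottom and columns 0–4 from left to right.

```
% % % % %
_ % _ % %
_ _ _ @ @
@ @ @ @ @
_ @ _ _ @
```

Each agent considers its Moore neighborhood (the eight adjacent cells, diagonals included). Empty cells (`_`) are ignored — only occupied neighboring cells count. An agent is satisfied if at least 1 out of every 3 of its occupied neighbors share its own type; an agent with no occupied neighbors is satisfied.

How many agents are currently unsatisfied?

0

Row 0: (0,0)% 2/2 satisfied · (0,1)% 3/3 satisfied · (0,2)% 4/4 satisfied · (0,3)% 4/4 satisfied · (0,4)% 3/3 satisfied
Row 1: (1,1)% 3/3 satisfied · (1,3)% 4/6 satisfied · (1,4)% 3/5 satisfied
Row 2: (2,3)@ 4/6 satisfied · (2,4)@ 3/5 satisfied
Row 3: (3,0)@ 2/2 satisfied · (3,1)@ 3/3 satisfied · (3,2)@ 4/4 satisfied · (3,3)@ 5/5 satisfied · (3,4)@ 4/4 satisfied
Row 4: (4,1)@ 3/3 satisfied · (4,4)@ 2/2 satisfied
Every one meets the threshold.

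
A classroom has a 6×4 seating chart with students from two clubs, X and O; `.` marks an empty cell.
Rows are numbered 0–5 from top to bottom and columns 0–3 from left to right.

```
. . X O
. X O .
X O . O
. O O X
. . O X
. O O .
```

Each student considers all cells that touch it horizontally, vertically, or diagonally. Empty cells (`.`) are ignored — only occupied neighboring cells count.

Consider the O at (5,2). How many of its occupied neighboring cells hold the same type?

2

Occupied neighbors of (5,2): (4,2)=O, (4,3)=X, (5,1)=O.
Same type (O): 2 of 3.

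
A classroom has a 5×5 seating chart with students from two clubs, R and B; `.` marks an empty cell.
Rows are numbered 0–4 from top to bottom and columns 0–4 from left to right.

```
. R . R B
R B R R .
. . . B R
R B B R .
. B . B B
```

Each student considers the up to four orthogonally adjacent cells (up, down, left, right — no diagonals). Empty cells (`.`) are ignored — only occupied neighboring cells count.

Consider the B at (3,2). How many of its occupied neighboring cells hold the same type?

Occupied neighbors of (3,2): (3,1)=B, (3,3)=R.
Same type (B): 1 of 2.

1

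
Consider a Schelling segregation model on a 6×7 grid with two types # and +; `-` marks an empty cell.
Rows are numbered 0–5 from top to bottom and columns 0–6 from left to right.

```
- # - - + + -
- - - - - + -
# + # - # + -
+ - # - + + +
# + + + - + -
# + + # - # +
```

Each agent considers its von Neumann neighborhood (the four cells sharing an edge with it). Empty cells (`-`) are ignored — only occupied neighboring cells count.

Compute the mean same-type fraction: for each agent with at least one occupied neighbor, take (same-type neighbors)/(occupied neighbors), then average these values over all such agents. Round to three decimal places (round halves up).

(0,1)# — no occupied neighbors
(0,4)+ 1/1
(0,5)+ 2/2
(1,5)+ 2/2
(2,0)# 0/2
(2,1)+ 0/2
(2,2)# 1/2
(2,4)# 0/2
(2,5)+ 2/3
(3,0)+ 0/2
(3,2)# 1/2
(3,4)+ 1/2
(3,5)+ 4/4
(3,6)+ 1/1
(4,0)# 1/3
(4,1)+ 2/3
(4,2)+ 3/4
(4,3)+ 1/2
(4,5)+ 1/2
(5,0)# 1/2
(5,1)+ 2/3
(5,2)+ 2/3
(5,3)# 0/2
(5,5)# 0/2
(5,6)+ 0/1
Sum over 24 agents: 1/1 + 2/2 + 2/2 + 0/2 + 0/2 + 1/2 + 0/2 + 2/3 + 0/2 + 1/2 + 1/2 + 4/4 + 1/1 + 1/3 + 2/3 + 3/4 + 1/2 + 1/2 + 1/2 + 2/3 + 2/3 + 0/2 + 0/2 + 0/1 = 47/4; mean = 47/4 ÷ 24 = 47/96 = 0.489583… → 0.490.

0.490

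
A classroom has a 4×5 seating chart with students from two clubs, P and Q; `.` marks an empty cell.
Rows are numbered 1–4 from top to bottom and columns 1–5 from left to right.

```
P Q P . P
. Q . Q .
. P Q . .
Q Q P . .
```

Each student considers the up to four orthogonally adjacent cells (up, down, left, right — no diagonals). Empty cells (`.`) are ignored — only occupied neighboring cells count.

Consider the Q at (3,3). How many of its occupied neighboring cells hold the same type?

0

Occupied neighbors of (3,3): (4,3)=P, (3,2)=P.
Same type (Q): 0 of 2.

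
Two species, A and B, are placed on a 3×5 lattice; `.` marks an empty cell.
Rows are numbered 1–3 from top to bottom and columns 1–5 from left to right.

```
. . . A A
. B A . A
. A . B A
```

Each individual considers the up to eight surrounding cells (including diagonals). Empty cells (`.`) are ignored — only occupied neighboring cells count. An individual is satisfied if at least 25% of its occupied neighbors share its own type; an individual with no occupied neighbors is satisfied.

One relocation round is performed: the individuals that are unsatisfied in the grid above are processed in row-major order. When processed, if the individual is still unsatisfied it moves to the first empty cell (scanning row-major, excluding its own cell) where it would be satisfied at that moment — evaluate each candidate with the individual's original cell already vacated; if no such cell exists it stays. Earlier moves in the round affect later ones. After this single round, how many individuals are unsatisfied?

Initially unsatisfied (in order): (2,2), (3,4).
  (2,2) → (1,1).
  (3,4) → (1,2).
Resulting grid:
B B . A A
. . A . A
. A . . A
All satisfied now.

0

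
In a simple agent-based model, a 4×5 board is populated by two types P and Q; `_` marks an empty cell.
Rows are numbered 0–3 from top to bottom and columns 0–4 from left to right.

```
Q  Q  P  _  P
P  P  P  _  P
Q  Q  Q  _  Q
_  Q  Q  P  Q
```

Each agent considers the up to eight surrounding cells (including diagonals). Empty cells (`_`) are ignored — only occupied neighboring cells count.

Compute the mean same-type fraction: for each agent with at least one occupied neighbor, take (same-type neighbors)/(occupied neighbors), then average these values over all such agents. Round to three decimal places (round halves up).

0.489

(0,0)Q 1/3
(0,1)Q 1/5
(0,2)P 2/3
(0,4)P 1/1
(1,0)P 1/5
(1,1)P 3/8
(1,2)P 2/5
(1,4)P 1/2
(2,0)Q 2/4
(2,1)Q 4/7
(2,2)Q 3/6
(2,4)Q 1/3
(3,1)Q 4/4
(3,2)Q 3/4
(3,3)P 0/4
(3,4)Q 1/2
Sum over 16 agents: 1/3 + 1/5 + 2/3 + 1/1 + 1/5 + 3/8 + 2/5 + 1/2 + 2/4 + 4/7 + 3/6 + 1/3 + 4/4 + 3/4 + 0/4 + 1/2 = 6577/840; mean = 6577/840 ÷ 16 = 6577/13440 = 0.489360… → 0.489.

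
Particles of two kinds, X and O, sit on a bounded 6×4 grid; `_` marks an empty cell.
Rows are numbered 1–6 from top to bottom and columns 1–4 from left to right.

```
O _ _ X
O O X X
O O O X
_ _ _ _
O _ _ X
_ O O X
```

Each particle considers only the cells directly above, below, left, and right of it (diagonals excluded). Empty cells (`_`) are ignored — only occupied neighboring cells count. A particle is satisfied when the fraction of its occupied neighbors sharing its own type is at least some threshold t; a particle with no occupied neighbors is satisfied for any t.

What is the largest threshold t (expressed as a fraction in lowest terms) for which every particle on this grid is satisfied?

1/3

Row 1: (1,1)O 1/1 · (1,4)X 1/1
Row 2: (2,1)O 3/3 · (2,2)O 2/3 · (2,3)X 1/3 · (2,4)X 3/3
Row 3: (3,1)O 2/2 · (3,2)O 3/3 · (3,3)O 1/3 · (3,4)X 1/2
Row 5: (5,1)O — no occupied neighbors · (5,4)X 1/1
Row 6: (6,2)O 1/1 · (6,3)O 1/2 · (6,4)X 1/2
The smallest same-type fraction is 1/3 at (2,3), which reduces to 1/3. Any threshold above that leaves this particle unsatisfied.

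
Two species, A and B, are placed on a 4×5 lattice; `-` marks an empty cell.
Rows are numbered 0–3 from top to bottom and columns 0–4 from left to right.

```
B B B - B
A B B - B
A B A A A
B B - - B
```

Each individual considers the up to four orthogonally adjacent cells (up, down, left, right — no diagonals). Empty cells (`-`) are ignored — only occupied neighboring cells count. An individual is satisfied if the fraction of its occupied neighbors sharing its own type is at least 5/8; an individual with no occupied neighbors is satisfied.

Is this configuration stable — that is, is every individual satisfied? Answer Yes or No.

No

(0,0)B 1/2 ✗
(0,1)B 3/3 ✓
(0,2)B 2/2 ✓
(0,4)B 1/1 ✓
(1,0)A 1/3 ✗
(1,1)B 3/4 ✓
(1,2)B 2/3 ✓
(1,4)B 1/2 ✗
(2,0)A 1/3 ✗
(2,1)B 2/4 ✗
(2,2)A 1/3 ✗
(2,3)A 2/2 ✓
(2,4)A 1/3 ✗
(3,0)B 1/2 ✗
(3,1)B 2/2 ✓
(3,4)B 0/1 ✗
For instance (0,0) has only 1/2 same-type neighbors, below 5/8.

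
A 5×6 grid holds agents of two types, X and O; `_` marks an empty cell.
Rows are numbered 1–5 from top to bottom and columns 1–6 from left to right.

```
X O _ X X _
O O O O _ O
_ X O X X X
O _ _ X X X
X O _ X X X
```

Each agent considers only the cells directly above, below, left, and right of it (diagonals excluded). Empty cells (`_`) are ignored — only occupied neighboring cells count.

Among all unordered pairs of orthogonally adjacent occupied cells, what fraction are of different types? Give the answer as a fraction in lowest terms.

Scan each occupied cell's neighbors to the right and below so each pair is counted once.
From row 1: 3 unlike of 5 pairs (running 3/5).
From row 2: 3 unlike of 7 pairs (running 6/12).
From row 3: 2 unlike of 7 pairs (running 8/19).
From row 4: 1 unlike of 6 pairs (running 9/25).
From row 5: 1 unlike of 3 pairs (running 10/28).
Total adjacent occupied pairs: 28; unlike-type pairs: 10.
10/28 reduces to 5/14.

5/14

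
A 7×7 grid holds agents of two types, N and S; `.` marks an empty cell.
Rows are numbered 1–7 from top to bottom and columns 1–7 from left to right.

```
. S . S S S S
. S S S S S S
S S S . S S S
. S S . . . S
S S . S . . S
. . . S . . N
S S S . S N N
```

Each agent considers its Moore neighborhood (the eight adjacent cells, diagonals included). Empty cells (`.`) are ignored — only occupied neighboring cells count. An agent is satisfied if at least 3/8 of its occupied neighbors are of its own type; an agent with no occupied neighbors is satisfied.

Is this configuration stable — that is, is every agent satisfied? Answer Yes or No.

Yes

(1,2)S 2/2 ✓
(1,4)S 4/4 ✓
(1,5)S 5/5 ✓
(1,6)S 5/5 ✓
(1,7)S 3/3 ✓
(2,2)S 5/5 ✓
(2,3)S 6/6 ✓
(2,4)S 6/6 ✓
(2,5)S 7/7 ✓
(2,6)S 8/8 ✓
(2,7)S 5/5 ✓
(3,1)S 3/3 ✓
(3,2)S 6/6 ✓
(3,3)S 6/6 ✓
(3,5)S 4/4 ✓
(3,6)S 6/6 ✓
(3,7)S 4/4 ✓
(4,2)S 6/6 ✓
(4,3)S 5/5 ✓
(4,7)S 3/3 ✓
(5,1)S 2/2 ✓
(5,2)S 3/3 ✓
(5,4)S 2/2 ✓
(5,7)S 1/2 ✓
(6,4)S 3/3 ✓
(6,7)N 2/3 ✓
(7,1)S 1/1 ✓
(7,2)S 2/2 ✓
(7,3)S 2/2 ✓
(7,5)S 1/2 ✓
(7,6)N 2/3 ✓
(7,7)N 2/2 ✓
All meet the threshold, so the configuration is stable.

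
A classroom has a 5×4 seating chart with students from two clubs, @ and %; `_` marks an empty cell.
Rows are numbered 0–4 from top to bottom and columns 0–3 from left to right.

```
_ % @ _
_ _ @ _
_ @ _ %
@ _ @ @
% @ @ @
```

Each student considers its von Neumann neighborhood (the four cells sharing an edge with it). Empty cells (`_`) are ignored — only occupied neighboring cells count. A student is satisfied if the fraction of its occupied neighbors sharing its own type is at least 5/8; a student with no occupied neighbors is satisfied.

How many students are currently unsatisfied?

Row 0: (0,1)% 0/1 unhappy · (0,2)@ 1/2 unhappy
Row 1: (1,2)@ 1/1 ok
Row 2: (2,1)@ 0/0 ok · (2,3)% 0/1 unhappy
Row 3: (3,0)@ 0/1 unhappy · (3,2)@ 2/2 ok · (3,3)@ 2/3 ok
Row 4: (4,0)% 0/2 unhappy · (4,1)@ 1/2 unhappy · (4,2)@ 3/3 ok · (4,3)@ 2/2 ok
Unsatisfied: (0,1), (0,2), (2,3), (3,0), (4,0), (4,1) — 6 in total.

6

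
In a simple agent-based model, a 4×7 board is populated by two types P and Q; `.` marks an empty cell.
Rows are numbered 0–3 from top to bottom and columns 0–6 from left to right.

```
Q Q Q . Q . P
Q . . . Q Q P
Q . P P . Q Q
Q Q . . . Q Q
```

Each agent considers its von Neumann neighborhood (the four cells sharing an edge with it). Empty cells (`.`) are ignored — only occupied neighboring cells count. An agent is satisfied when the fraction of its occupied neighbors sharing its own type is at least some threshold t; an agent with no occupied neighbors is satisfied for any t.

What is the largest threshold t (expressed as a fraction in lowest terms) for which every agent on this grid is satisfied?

1/3

(0,0)Q 2/2
(0,1)Q 2/2
(0,2)Q 1/1
(0,4)Q 1/1
(0,6)P 1/1
(1,0)Q 2/2
(1,4)Q 2/2
(1,5)Q 2/3
(1,6)P 1/3
(2,0)Q 2/2
(2,2)P 1/1
(2,3)P 1/1
(2,5)Q 3/3
(2,6)Q 2/3
(3,0)Q 2/2
(3,1)Q 1/1
(3,5)Q 2/2
(3,6)Q 2/2
The smallest same-type fraction is 1/3 at (1,6), which reduces to 1/3. Any threshold above that leaves this agent unsatisfied.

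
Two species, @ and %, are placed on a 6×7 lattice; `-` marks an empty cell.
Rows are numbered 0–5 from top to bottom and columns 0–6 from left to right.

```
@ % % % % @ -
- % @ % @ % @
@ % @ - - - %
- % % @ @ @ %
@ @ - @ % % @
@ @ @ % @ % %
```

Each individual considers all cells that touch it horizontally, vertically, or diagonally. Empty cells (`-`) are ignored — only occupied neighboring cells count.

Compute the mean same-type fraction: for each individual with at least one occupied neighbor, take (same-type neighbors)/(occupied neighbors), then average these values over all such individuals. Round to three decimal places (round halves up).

(0,0)@ 0/2
(0,1)% 2/4
(0,2)% 4/5
(0,3)% 3/5
(0,4)% 3/5
(0,5)@ 2/4
(1,1)% 3/7
(1,2)@ 1/7
(1,3)% 3/6
(1,4)@ 1/5
(1,5)% 2/5
(1,6)@ 1/3
(2,0)@ 0/3
(2,1)% 3/6
(2,2)@ 2/7
(2,6)% 2/4
(3,1)% 2/6
(3,2)% 2/6
(3,3)@ 3/5
(3,4)@ 3/5
(3,5)@ 2/6
(3,6)% 2/4
(4,0)@ 3/4
(4,1)@ 4/6
(4,3)@ 4/7
(4,4)% 3/8
(4,5)% 4/8
(4,6)@ 1/5
(5,0)@ 3/3
(5,1)@ 4/4
(5,2)@ 3/4
(5,3)% 1/4
(5,4)@ 1/5
(5,5)% 3/5
(5,6)% 2/3
Sum over 35 individuals: 0/2 + 2/4 + 4/5 + 3/5 + 3/5 + 2/4 + 3/7 + 1/7 + 3/6 + 1/5 + 2/5 + 1/3 + 0/3 + 3/6 + 2/7 + 2/4 + 2/6 + 2/6 + 3/5 + 3/5 + 2/6 + 2/4 + 3/4 + 4/6 + 4/7 + 3/8 + 4/8 + 1/5 + 3/3 + 4/4 + 3/4 + 1/4 + 1/5 + 3/5 + 2/3 = 13877/840; mean = 13877/840 ÷ 35 = 13877/29400 = 0.472006… → 0.472.

0.472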